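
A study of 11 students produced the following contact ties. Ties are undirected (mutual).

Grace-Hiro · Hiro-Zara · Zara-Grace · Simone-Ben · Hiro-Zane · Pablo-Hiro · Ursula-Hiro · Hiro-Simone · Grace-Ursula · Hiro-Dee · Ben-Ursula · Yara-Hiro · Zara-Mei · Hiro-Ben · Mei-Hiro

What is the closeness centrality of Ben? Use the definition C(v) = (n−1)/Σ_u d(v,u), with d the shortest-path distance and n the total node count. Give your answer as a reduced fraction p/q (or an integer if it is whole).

Distances from Ben: Dee:2, Grace:2, Hiro:1, Mei:2, Pablo:2, Simone:1, Ursula:1, Yara:2, Zane:2, Zara:2. Sum = 17.
n = 11, so closeness = 10/17.

10/17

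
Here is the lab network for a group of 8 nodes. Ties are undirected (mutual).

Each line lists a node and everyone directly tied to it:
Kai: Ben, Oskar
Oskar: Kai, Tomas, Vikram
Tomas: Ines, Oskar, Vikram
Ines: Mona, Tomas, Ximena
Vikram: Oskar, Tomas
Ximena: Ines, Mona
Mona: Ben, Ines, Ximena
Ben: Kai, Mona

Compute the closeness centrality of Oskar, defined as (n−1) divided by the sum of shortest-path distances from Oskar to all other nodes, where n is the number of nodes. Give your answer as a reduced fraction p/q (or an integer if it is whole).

Distances from Oskar: Ben:2, Ines:2, Kai:1, Mona:3, Tomas:1, Vikram:1, Ximena:3. Sum = 13.
n = 8, so closeness = 7/13.

7/13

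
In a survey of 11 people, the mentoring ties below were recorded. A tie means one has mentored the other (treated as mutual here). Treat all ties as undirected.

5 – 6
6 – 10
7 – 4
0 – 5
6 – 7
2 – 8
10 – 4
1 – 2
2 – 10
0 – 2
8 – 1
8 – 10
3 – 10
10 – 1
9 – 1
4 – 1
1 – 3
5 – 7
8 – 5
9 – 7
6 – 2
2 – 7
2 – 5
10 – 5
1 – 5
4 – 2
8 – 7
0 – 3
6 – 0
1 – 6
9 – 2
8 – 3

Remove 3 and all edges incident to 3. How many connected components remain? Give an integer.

1

3's neighbors (0, 1, 8, and 10) remain reachable from one another through other ties, so the rest of the network stays in one piece.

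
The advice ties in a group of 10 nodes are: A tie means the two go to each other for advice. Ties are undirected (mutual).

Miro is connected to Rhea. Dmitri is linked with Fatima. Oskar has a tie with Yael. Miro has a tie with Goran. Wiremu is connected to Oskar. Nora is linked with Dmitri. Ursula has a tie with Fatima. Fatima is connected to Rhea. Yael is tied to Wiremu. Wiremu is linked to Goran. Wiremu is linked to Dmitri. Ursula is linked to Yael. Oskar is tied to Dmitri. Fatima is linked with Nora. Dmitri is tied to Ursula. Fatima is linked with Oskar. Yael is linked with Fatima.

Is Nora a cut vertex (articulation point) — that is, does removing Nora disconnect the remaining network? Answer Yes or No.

Even without Nora, every remaining node can still reach every other (the residual graph is connected), so Nora is not a cut vertex.

No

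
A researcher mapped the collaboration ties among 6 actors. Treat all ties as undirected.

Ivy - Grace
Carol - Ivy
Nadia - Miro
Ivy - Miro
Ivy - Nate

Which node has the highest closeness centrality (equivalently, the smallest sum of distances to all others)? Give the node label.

Farness (sum of distances to all others) for each node — Carol:10, Grace:10, Ivy:6, Miro:8, Nadia:12, Nate:10.
The smallest farness is 6, for Ivy, so Ivy has the highest closeness.

Ivy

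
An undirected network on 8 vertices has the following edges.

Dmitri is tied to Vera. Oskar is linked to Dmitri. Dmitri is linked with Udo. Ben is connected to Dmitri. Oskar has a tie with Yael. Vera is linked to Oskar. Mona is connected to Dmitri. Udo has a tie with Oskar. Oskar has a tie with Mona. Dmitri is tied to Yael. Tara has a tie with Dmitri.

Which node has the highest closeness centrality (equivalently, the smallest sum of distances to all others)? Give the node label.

Dmitri

Farness (sum of distances to all others) for each node — Ben:13, Dmitri:7, Mona:12, Oskar:9, Tara:13, Udo:12, Vera:12, Yael:12.
The smallest farness is 7, for Dmitri, so Dmitri has the highest closeness.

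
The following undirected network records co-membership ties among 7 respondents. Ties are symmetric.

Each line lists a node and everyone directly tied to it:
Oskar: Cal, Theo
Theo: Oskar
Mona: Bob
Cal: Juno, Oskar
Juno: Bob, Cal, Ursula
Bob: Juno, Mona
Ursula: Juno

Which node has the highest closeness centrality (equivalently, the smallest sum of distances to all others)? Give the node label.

Farness (sum of distances to all others) for each node — Bob:13, Cal:11, Juno:10, Mona:18, Oskar:14, Theo:19, Ursula:15.
The smallest farness is 10, for Juno, so Juno has the highest closeness.

Juno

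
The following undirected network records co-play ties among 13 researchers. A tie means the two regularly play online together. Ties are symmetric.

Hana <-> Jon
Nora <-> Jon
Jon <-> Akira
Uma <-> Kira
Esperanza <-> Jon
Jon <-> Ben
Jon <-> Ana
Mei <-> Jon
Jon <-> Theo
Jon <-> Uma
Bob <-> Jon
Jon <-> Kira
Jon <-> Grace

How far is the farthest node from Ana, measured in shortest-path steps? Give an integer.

2

Distances from Ana: Akira:2, Ben:2, Bob:2, Esperanza:2, Grace:2, Hana:2, Jon:1, Kira:2, Mei:2, Nora:2, Theo:2, Uma:2.
The largest is 2 (to Kira, Hana, Uma, Mei, Grace, Theo, Akira, Bob, Ben, Nora, and Esperanza), so the eccentricity of Ana is 2.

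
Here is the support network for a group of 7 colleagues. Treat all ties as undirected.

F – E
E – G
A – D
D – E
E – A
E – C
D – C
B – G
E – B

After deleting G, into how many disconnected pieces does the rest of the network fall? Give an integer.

G's neighbors (B and E) remain reachable from one another through other ties, so the rest of the network stays in one piece.

1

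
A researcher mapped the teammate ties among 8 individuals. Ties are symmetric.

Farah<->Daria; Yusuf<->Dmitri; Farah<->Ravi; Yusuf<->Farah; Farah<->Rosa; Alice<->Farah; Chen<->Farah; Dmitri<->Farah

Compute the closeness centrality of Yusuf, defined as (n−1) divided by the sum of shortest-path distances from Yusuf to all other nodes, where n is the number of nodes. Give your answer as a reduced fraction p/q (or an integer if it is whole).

Distances from Yusuf: Alice:2, Chen:2, Daria:2, Dmitri:1, Farah:1, Ravi:2, Rosa:2. Sum = 12.
n = 8, so closeness = 7/12.

7/12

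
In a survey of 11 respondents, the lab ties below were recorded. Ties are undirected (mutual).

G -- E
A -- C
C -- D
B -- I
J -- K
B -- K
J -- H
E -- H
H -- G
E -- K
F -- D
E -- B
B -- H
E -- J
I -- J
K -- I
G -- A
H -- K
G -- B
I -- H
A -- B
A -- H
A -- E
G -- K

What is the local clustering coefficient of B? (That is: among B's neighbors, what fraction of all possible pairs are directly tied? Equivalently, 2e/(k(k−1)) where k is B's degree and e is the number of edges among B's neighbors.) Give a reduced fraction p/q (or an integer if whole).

11/15

B's neighbors: A, E, G, H, I, and K (k = 6).
Possible neighbor pairs: C(6,2) = 15. Edges among them: A–E, A–G, A–H, E–G, E–H, E–K, G–H, G–K, H–I, H–K, I–K → e = 11.
Clustering(B) = 11/15.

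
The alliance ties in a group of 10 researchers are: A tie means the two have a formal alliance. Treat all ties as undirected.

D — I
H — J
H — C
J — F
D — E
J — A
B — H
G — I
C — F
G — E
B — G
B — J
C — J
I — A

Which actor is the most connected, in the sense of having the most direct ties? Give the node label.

Degrees — A:2, B:3, C:3, D:2, E:2, F:2, G:3, H:3, I:3, J:5.
The maximum is 5, attained only by J.

J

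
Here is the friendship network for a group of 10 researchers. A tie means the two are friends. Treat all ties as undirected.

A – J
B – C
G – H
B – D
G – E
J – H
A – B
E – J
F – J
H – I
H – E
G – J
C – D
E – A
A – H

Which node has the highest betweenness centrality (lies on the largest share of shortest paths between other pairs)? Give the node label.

Unnormalized betweenness of each node: A:18, B:14, C:0, D:0, E:4/3, F:0, G:0, H:28/3, I:0, J:28/3.
A has the largest value, 18, making it the main broker — the node through which the most shortest paths run.

A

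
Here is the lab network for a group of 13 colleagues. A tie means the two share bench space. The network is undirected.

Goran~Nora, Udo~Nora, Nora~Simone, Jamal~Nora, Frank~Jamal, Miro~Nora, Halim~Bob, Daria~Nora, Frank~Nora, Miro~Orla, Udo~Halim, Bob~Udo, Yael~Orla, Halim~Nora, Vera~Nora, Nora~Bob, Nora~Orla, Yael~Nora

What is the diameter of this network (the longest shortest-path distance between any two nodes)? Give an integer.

Eccentricity of each node (its greatest distance to any other): Bob:2, Daria:2, Frank:2, Goran:2, Halim:2, Jamal:2, Miro:2, Nora:1, Orla:2, Simone:2, Udo:2, Vera:2, Yael:2.
The maximum eccentricity is 2, realized for instance by the pair Vera–Jamal via Vera – Nora – Jamal. So the diameter is 2.

2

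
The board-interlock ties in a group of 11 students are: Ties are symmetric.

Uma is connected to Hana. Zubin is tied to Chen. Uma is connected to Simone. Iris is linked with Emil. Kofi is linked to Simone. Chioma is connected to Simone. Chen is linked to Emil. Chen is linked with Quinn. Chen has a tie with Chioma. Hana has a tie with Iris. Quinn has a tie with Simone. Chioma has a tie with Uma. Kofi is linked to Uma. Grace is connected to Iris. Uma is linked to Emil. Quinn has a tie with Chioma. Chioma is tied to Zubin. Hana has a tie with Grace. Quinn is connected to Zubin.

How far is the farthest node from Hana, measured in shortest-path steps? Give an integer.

Distances from Hana: Chen:3, Chioma:2, Emil:2, Grace:1, Iris:1, Kofi:2, Quinn:3, Simone:2, Uma:1, Zubin:3.
The largest is 3 (to Chen, Zubin, and Quinn), so the eccentricity of Hana is 3.

3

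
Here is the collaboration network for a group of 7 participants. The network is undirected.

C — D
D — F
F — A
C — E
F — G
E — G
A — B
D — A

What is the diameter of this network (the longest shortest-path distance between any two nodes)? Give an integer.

Eccentricity of each node (its greatest distance to any other): A:3, B:4, C:3, D:2, E:4, F:2, G:3.
The maximum eccentricity is 4, realized for instance by the pair B–E via B – A – D – C – E. So the diameter is 4.

4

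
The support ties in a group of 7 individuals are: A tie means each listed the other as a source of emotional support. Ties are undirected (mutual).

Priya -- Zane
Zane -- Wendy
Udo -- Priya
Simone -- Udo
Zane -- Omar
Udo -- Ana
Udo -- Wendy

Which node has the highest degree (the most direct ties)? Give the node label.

Degrees — Ana:1, Omar:1, Priya:2, Simone:1, Udo:4, Wendy:2, Zane:3.
The maximum is 4, attained only by Udo.

Udo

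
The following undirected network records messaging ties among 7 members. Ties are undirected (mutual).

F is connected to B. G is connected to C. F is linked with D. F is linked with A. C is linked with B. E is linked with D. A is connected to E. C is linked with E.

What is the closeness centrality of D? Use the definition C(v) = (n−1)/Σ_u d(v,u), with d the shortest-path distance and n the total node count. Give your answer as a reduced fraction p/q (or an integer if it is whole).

Distances from D: A:2, B:2, C:2, E:1, F:1, G:3. Sum = 11.
n = 7, so closeness = 6/11.

6/11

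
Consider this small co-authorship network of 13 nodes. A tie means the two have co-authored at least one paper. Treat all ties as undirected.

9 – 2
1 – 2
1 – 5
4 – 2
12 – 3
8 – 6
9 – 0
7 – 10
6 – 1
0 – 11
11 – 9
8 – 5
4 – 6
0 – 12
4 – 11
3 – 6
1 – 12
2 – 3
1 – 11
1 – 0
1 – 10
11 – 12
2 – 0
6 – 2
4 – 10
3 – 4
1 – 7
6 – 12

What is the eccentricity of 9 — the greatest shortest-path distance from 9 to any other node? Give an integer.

3

Distances from 9: 0:1, 1:2, 2:1, 3:2, 4:2, 5:3, 6:2, 7:3, 8:3, 10:3, 11:1, 12:2.
The largest is 3 (to 5, 10, 7, and 8), so the eccentricity of 9 is 3.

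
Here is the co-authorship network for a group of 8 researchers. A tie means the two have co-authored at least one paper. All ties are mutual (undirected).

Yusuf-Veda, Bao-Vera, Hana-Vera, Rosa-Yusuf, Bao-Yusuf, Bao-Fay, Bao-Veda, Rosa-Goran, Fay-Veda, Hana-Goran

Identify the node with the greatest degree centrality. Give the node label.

Degrees — Bao:4, Fay:2, Goran:2, Hana:2, Rosa:2, Veda:3, Vera:2, Yusuf:3.
The maximum is 4, attained only by Bao.

Bao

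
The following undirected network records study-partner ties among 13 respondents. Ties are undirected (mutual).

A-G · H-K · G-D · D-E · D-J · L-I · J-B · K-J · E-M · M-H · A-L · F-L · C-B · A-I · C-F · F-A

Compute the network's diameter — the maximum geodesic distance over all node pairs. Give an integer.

Eccentricity of each node (its greatest distance to any other): A:5, B:4, C:5, D:3, E:4, F:5, G:4, H:6, I:6, J:4, K:5, L:6, M:5.
The maximum eccentricity is 6, realized for instance by the pair I–H via I – A – G – D – J – K – H. So the diameter is 6.

6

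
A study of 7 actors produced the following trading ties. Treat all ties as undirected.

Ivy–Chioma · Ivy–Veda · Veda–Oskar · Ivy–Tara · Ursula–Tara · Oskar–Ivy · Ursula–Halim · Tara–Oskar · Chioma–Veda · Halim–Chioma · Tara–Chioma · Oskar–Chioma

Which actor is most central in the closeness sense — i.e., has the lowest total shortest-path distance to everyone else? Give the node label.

Farness (sum of distances to all others) for each node — Chioma:7, Halim:10, Ivy:8, Oskar:8, Tara:8, Ursula:11, Veda:10.
The smallest farness is 7, for Chioma, so Chioma has the highest closeness.

Chioma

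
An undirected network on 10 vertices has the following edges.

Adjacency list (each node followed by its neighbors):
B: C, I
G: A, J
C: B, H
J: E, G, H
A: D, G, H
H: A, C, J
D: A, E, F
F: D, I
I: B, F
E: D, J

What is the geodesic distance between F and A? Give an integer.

One shortest route is F – D – A, which uses 2 edges, and F and A are not directly tied, so nothing shorter exists. So d(F,A) = 2.

2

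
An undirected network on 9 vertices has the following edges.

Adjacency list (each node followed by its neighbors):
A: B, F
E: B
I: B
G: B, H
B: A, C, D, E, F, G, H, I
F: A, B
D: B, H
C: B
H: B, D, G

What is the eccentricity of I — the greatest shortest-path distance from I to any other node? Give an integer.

Distances from I: A:2, B:1, C:2, D:2, E:2, F:2, G:2, H:2.
The largest is 2 (to G, A, F, H, D, E, and C), so the eccentricity of I is 2.

2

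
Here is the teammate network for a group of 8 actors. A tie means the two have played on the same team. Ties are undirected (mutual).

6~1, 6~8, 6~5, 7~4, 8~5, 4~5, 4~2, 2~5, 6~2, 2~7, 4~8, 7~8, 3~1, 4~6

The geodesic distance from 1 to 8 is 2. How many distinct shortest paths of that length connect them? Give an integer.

1

The shortest distance is 2, and the only length-2 path is 1–6–8. So there is exactly 1 shortest path.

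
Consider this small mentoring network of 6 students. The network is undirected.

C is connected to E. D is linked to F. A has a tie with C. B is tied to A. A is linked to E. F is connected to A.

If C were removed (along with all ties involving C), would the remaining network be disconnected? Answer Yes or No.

No

Even without C, every remaining node can still reach every other (the residual graph is connected), so C is not a cut vertex.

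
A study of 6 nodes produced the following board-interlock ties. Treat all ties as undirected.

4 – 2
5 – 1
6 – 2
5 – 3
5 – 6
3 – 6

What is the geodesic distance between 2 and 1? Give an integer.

3

One shortest route is 2 – 6 – 5 – 1, which uses 3 edges, and at distance 2 from 2 we only reach {3, 5}, which does not include 1. So d(2,1) = 3.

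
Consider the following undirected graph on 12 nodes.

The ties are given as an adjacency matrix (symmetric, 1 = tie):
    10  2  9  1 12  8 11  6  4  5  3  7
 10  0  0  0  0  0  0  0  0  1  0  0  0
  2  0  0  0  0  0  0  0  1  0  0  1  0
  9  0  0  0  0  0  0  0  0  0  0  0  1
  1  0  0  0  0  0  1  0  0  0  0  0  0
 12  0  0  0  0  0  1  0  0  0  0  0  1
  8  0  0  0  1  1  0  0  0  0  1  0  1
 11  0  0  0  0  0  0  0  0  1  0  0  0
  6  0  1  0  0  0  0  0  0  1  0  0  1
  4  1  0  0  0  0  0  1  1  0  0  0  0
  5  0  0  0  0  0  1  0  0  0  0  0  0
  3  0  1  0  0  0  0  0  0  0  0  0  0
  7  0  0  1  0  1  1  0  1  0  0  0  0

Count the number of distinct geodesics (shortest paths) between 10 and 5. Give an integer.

1

The shortest distance is 5, and the only length-5 path is 10–4–6–7–8–5. So there is exactly 1 shortest path.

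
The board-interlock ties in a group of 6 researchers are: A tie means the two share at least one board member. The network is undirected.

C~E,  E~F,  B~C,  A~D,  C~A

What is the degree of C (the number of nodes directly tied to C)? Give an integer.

3

C is directly tied to A, B, and E. That is 3 neighbors, so the degree of C is 3.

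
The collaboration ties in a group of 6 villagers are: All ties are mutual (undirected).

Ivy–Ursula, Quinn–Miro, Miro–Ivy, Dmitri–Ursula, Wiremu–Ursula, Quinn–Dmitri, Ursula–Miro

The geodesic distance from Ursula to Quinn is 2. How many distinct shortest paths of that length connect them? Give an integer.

2

The shortest distance is 2. The length-2 paths are: Ursula–Miro–Quinn; Ursula–Dmitri–Quinn.
That gives 2 distinct shortest paths.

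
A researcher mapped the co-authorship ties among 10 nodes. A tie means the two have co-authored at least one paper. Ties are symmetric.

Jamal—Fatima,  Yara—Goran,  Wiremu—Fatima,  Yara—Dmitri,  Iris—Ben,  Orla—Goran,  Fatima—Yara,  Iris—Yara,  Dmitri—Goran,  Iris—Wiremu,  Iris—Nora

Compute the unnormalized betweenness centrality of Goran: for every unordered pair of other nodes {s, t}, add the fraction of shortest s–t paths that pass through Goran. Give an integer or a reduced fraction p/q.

Pairs whose geodesics pass through Goran — Dmitri–Orla: 1; Iris–Orla: 1; Yara–Orla: 1; Orla–Jamal: 1; Orla–Wiremu: 2/2; Orla–Ben: 1; Orla–Fatima: 1; Orla–Nora: 1.
All other pairs contribute 0.
Summing the contributions gives betweenness(Goran) = 8.

8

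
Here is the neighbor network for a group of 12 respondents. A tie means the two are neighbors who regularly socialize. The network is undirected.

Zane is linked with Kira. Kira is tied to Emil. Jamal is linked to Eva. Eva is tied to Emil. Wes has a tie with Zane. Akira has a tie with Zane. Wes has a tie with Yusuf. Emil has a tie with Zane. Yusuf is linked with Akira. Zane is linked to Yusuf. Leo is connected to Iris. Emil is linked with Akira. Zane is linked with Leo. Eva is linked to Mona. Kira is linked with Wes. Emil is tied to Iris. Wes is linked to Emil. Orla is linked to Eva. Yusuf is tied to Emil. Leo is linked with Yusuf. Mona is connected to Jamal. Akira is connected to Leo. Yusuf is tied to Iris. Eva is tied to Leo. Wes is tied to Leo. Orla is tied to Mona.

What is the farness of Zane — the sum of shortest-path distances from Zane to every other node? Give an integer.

19

Distances from Zane: Akira:1, Emil:1, Eva:2, Iris:2, Jamal:3, Kira:1, Leo:1, Mona:3, Orla:3, Wes:1, Yusuf:1.
Sum = 1 + 1 + 2 + 2 + 3 + 1 + 1 + 3 + 3 + 1 + 1 = 19.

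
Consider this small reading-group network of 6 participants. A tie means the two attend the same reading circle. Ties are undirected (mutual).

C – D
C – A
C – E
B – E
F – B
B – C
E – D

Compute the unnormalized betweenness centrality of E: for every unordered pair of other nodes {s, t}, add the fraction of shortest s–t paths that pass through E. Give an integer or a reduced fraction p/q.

1

Pairs whose geodesics pass through E — D–F: 1/2; D–B: 1/2.
All other pairs contribute 0.
Summing the contributions gives betweenness(E) = 1.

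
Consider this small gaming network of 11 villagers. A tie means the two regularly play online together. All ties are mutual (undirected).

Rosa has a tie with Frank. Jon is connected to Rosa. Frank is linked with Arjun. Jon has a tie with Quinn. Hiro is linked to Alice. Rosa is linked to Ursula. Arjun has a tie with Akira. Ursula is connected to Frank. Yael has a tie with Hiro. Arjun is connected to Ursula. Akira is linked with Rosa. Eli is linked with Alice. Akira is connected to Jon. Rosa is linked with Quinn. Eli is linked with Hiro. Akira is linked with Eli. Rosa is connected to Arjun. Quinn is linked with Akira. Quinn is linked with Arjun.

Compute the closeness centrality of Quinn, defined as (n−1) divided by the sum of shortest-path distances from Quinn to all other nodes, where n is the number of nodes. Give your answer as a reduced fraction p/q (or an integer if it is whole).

1/2

Distances from Quinn: Akira:1, Alice:3, Arjun:1, Eli:2, Frank:2, Hiro:3, Jon:1, Rosa:1, Ursula:2, Yael:4. Sum = 20.
n = 11, so closeness = 10/20 = 1/2.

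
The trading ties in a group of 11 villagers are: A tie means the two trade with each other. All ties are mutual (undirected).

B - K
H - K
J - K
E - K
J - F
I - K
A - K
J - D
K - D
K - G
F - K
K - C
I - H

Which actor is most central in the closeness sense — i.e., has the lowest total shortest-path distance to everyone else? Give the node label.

K

Farness (sum of distances to all others) for each node — A:19, B:19, C:19, D:18, E:19, F:18, G:19, H:18, I:18, J:17, K:10.
The smallest farness is 10, for K, so K has the highest closeness.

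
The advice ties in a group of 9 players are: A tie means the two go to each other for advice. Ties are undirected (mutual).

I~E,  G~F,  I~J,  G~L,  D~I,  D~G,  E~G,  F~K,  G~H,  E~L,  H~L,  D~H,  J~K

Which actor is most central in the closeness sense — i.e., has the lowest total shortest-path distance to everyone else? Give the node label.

G

Farness (sum of distances to all others) for each node — D:14, E:14, F:15, G:12, H:15, I:14, J:17, K:18, L:15.
The smallest farness is 12, for G, so G has the highest closeness.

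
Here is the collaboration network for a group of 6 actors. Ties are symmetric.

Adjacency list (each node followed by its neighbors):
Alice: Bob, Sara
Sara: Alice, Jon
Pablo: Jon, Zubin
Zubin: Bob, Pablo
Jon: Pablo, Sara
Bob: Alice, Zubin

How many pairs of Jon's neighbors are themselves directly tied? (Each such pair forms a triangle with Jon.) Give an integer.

Jon's neighbors are Pablo and Sara, but none of them are tied to each other, so no triangle contains Jon.

0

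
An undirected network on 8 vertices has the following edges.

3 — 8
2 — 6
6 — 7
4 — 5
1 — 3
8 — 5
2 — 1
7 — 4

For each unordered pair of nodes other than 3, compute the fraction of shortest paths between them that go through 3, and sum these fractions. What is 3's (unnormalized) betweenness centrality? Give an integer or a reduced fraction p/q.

9/2

Pairs whose geodesics pass through 3 — 1–4: 1/2; 1–5: 1; 1–8: 1; 2–5: 1/2; 2–8: 1; 6–8: 1/2.
All other pairs contribute 0.
Summing the contributions gives betweenness(3) = 9/2.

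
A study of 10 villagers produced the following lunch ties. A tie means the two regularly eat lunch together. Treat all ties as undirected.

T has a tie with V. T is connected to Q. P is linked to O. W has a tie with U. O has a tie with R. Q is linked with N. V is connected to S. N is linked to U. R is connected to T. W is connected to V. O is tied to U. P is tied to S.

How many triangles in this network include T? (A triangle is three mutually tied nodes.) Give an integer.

T's neighbors are Q, R, and V, but none of them are tied to each other, so no triangle contains T.

0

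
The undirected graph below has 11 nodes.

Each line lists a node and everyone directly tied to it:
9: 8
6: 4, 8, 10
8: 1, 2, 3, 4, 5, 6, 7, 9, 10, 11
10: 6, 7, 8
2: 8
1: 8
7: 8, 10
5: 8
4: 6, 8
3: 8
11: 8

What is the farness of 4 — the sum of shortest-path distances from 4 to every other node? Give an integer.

18

Distances from 4: 1:2, 2:2, 3:2, 5:2, 6:1, 7:2, 8:1, 9:2, 10:2, 11:2.
Sum = 2 + 2 + 2 + 2 + 1 + 2 + 1 + 2 + 2 + 2 = 18.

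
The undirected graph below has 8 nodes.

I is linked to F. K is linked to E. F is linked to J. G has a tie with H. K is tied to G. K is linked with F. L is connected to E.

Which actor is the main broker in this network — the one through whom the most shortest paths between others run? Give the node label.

K

Unnormalized betweenness of each node: E:6, F:11, G:6, H:0, I:0, J:0, K:16, L:0.
K has the largest value, 16, making it the main broker — the node through which the most shortest paths run.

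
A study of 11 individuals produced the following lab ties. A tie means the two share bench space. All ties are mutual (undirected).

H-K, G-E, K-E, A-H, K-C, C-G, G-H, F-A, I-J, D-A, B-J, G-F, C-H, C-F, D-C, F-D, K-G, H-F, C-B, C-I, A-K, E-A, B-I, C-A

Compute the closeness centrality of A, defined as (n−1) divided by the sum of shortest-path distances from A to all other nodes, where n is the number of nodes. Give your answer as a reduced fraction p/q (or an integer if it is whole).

2/3

Distances from A: B:2, C:1, D:1, E:1, F:1, G:2, H:1, I:2, J:3, K:1. Sum = 15.
n = 11, so closeness = 10/15 = 2/3.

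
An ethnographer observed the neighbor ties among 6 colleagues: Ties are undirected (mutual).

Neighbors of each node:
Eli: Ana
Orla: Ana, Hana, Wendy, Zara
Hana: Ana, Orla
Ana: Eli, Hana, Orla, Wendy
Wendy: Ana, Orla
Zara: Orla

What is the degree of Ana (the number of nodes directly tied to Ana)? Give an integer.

Ana is directly tied to Eli, Hana, Orla, and Wendy. That is 4 neighbors, so the degree of Ana is 4.

4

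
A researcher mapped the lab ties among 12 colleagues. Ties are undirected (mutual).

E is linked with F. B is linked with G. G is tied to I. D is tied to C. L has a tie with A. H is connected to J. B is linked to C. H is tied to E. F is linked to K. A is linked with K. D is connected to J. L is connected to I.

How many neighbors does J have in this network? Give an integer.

2

J is directly tied to D and H. That is 2 neighbors, so the degree of J is 2.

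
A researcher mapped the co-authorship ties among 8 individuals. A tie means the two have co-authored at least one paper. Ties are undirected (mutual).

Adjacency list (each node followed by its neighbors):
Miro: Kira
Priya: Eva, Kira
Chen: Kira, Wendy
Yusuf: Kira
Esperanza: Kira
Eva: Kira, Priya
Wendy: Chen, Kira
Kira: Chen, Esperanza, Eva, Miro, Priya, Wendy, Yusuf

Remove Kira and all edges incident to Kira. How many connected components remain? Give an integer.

5

Without Kira, the remaining ties split the others into: {Miro}; {Eva, Priya}; {Esperanza}; {Chen, Wendy}; {Yusuf}.
That's 5 separate components.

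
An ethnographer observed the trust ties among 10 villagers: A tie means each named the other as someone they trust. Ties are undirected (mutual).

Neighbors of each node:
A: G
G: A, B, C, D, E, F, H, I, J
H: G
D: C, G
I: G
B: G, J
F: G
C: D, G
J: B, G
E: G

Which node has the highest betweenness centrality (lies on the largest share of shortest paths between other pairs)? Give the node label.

G

Unnormalized betweenness of each node: A:0, B:0, C:0, D:0, E:0, F:0, G:34, H:0, I:0, J:0.
G has the largest value, 34, making it the main broker — the node through which the most shortest paths run.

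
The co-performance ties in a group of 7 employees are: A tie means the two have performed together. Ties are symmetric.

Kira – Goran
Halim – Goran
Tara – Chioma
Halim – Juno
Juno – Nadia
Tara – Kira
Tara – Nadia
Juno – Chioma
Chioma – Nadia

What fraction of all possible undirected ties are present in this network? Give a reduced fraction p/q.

There are 9 edges and 7 nodes, so the maximum possible is C(7,2) = 21.
Density = 9/21 = 3/7.

3/7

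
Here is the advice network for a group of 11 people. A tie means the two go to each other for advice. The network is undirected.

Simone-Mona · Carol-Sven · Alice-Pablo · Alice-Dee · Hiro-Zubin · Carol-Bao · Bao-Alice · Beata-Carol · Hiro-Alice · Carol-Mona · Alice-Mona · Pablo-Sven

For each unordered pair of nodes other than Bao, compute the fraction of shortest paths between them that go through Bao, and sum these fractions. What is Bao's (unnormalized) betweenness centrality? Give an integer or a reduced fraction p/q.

Pairs whose geodesics pass through Bao — Alice–Beata: 1/2; Alice–Carol: 1/2; Dee–Beata: 1/2; Dee–Carol: 1/2; Beata–Hiro: 1/2; Beata–Zubin: 1/2; Carol–Hiro: 1/2; Carol–Zubin: 1/2.
All other pairs contribute 0.
Summing the contributions gives betweenness(Bao) = 4.

4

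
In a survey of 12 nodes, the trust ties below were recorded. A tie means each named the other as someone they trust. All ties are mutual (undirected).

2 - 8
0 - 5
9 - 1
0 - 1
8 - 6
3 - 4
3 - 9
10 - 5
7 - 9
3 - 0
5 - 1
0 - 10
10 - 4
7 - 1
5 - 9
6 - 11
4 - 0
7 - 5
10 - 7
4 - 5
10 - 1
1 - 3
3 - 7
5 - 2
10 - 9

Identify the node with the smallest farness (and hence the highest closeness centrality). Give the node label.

Farness (sum of distances to all others) for each node — 0:23, 1:22, 2:22, 3:27, 4:24, 5:18, 6:36, 7:23, 8:28, 9:23, 10:22, 11:46.
The smallest farness is 18, for 5, so 5 has the highest closeness.

5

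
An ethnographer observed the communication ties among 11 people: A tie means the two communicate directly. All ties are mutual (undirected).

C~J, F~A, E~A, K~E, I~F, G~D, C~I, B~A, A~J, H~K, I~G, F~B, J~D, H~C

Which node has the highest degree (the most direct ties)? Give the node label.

A

Degrees — A:4, B:2, C:3, D:2, E:2, F:3, G:2, H:2, I:3, J:3, K:2.
The maximum is 4, attained only by A.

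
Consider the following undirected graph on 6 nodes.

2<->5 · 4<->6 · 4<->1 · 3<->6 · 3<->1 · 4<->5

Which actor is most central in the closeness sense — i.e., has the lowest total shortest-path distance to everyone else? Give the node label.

4

Farness (sum of distances to all others) for each node — 1:9, 2:13, 3:11, 4:7, 5:9, 6:9.
The smallest farness is 7, for 4, so 4 has the highest closeness.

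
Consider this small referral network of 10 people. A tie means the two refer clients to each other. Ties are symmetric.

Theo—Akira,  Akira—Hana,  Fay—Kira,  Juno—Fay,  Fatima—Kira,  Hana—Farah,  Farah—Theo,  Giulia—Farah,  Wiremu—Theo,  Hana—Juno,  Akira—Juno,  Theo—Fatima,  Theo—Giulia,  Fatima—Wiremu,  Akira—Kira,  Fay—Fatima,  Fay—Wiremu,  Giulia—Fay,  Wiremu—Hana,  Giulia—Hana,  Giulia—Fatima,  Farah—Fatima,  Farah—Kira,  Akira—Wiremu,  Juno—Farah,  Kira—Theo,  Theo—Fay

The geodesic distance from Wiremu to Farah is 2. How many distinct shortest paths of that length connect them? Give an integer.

3

The shortest distance is 2. The length-2 paths are: Wiremu–Fatima–Farah; Wiremu–Hana–Farah; Wiremu–Theo–Farah.
That gives 3 distinct shortest paths.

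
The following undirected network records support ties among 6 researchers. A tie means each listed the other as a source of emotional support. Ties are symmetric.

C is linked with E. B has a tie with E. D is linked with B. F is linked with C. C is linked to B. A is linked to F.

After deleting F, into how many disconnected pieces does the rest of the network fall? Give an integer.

2

Without F, the remaining ties split the others into: {B, C, D, E}; {A}.
That's 2 separate components.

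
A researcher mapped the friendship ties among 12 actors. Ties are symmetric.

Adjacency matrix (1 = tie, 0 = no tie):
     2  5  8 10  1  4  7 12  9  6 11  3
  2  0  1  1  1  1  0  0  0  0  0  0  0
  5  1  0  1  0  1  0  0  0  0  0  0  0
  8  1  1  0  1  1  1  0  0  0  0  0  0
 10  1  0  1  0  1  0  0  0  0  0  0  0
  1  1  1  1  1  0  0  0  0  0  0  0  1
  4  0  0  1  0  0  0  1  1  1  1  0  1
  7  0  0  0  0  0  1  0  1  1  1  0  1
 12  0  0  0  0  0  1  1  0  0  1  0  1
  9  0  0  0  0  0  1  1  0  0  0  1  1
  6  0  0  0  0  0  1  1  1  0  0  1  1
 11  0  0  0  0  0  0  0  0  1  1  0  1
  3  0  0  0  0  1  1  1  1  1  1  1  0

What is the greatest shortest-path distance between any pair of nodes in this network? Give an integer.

Eccentricity of each node (its greatest distance to any other): 1:2, 2:3, 3:2, 4:2, 5:3, 6:3, 7:3, 8:3, 9:3, 10:3, 11:3, 12:3.
The maximum eccentricity is 3, realized for instance by the pair 2–7 via 2 – 8 – 4 – 7. So the diameter is 3.

3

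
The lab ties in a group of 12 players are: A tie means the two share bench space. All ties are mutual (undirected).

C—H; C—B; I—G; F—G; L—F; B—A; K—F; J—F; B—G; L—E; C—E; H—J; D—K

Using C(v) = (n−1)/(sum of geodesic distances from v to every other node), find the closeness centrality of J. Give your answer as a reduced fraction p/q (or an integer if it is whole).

Distances from J: A:4, B:3, C:2, D:3, E:3, F:1, G:2, H:1, I:3, K:2, L:2. Sum = 26.
n = 12, so closeness = 11/26.

11/26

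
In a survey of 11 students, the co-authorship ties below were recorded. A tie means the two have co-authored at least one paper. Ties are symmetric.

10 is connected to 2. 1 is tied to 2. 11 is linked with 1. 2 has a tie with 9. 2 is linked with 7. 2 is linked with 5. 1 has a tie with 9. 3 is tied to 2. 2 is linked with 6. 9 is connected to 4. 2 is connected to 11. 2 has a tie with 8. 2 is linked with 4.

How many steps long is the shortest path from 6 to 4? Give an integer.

2

One shortest route is 6 – 2 – 4, which uses 2 edges, and 6 and 4 are not directly tied, so nothing shorter exists. So d(6,4) = 2.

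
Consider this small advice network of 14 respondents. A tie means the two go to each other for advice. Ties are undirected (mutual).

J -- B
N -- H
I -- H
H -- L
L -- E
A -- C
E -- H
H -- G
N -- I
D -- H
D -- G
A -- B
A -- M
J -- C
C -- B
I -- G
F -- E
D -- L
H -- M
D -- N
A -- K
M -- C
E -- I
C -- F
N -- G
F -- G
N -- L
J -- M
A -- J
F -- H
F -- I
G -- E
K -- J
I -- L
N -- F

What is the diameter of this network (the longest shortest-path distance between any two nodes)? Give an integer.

Eccentricity of each node (its greatest distance to any other): A:3, B:4, C:3, D:4, E:4, F:3, G:4, H:3, I:4, J:3, K:4, L:4, M:2, N:4.
The maximum eccentricity is 4, realized for instance by the pair K–D via K – J – M – H – D. So the diameter is 4.

4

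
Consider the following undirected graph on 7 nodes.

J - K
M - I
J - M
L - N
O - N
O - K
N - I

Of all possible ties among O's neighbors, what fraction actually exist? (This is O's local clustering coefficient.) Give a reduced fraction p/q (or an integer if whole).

0

O's neighbors: K and N (k = 2).
Possible neighbor pairs: C(2,2) = 1. Edges among them: none → e = 0.
Clustering(O) = 0/1.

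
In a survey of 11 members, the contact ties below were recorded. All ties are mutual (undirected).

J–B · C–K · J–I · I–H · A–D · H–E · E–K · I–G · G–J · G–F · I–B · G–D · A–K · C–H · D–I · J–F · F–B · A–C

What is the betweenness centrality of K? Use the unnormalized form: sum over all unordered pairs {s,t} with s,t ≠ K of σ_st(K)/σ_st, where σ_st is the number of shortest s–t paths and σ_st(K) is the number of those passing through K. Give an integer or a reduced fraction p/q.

Pairs whose geodesics pass through K — D–E: 1/2; A–E: 1; E–C: 1/2.
All other pairs contribute 0.
Summing the contributions gives betweenness(K) = 2.

2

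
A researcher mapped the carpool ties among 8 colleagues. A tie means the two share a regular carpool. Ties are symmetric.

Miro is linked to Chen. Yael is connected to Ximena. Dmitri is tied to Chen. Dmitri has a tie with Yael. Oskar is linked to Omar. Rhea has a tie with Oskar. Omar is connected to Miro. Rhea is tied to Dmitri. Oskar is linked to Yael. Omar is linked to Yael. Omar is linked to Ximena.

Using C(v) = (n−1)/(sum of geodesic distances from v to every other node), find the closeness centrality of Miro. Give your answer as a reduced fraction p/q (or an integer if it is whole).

7/13

Distances from Miro: Chen:1, Dmitri:2, Omar:1, Oskar:2, Rhea:3, Ximena:2, Yael:2. Sum = 13.
n = 8, so closeness = 7/13.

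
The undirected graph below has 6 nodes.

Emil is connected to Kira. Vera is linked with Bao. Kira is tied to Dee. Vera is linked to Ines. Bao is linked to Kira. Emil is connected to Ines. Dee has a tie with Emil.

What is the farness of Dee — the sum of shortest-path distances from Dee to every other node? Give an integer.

Distances from Dee: Bao:2, Emil:1, Ines:2, Kira:1, Vera:3.
Sum = 2 + 1 + 2 + 1 + 3 = 9.

9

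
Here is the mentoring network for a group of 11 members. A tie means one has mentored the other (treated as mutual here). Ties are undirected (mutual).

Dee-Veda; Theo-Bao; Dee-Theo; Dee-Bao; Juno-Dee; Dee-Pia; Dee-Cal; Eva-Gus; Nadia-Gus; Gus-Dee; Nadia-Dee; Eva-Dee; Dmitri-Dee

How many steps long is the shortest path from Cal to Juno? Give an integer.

One shortest route is Cal – Dee – Juno, which uses 2 edges, and Cal and Juno are not directly tied, so nothing shorter exists. So d(Cal,Juno) = 2.

2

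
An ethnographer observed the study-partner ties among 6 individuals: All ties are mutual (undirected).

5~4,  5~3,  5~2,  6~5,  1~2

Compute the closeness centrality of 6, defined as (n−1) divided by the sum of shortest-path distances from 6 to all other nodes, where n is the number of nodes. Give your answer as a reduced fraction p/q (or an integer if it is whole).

1/2

Distances from 6: 1:3, 2:2, 3:2, 4:2, 5:1. Sum = 10.
n = 6, so closeness = 5/10 = 1/2.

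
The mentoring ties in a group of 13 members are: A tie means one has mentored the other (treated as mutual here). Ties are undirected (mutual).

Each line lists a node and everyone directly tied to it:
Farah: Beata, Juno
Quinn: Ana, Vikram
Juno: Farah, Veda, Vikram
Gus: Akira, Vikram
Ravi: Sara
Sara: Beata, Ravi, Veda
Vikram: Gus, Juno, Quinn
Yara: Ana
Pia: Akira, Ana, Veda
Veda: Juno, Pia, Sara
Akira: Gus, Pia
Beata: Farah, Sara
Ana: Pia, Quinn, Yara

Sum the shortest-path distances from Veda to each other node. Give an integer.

Distances from Veda: Akira:2, Ana:2, Beata:2, Farah:2, Gus:3, Juno:1, Pia:1, Quinn:3, Ravi:2, Sara:1, Vikram:2, Yara:3.
Sum = 2 + 2 + 2 + 2 + 3 + 1 + 1 + 3 + 2 + 1 + 2 + 3 = 24.

24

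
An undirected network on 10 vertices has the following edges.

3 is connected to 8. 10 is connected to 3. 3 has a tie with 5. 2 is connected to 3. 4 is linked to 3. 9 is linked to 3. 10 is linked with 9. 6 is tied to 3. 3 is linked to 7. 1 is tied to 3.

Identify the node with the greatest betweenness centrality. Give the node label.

Unnormalized betweenness of each node: 1:0, 2:0, 3:35, 4:0, 5:0, 6:0, 7:0, 8:0, 9:0, 10:0.
3 has the largest value, 35, making it the main broker — the node through which the most shortest paths run.

3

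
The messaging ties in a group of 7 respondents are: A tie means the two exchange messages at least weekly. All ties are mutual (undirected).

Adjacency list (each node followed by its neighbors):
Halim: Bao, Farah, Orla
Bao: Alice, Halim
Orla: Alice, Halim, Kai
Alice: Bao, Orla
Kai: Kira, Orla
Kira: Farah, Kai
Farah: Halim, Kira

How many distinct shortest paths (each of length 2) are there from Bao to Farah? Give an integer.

1

The shortest distance is 2, and the only length-2 path is Bao–Halim–Farah. So there is exactly 1 shortest path.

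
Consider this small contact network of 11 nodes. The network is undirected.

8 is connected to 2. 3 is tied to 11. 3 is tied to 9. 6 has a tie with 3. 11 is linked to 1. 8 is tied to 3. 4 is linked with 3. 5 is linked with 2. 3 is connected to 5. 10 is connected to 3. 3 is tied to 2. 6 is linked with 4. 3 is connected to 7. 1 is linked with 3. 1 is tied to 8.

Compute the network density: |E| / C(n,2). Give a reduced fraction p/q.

There are 15 edges and 11 nodes, so the maximum possible is C(11,2) = 55.
Density = 15/55 = 3/11.

3/11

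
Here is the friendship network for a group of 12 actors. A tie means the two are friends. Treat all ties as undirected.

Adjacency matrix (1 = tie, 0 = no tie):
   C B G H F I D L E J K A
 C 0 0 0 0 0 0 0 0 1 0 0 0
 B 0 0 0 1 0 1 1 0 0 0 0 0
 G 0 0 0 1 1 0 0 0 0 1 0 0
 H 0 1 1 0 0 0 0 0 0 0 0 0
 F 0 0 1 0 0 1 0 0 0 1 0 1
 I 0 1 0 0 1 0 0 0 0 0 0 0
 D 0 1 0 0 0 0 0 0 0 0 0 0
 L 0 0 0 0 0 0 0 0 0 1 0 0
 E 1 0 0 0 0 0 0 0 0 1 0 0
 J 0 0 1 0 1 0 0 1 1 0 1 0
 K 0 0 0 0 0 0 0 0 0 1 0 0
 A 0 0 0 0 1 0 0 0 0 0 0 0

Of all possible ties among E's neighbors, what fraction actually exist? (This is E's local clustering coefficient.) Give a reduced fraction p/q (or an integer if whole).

E's neighbors: C and J (k = 2).
Possible neighbor pairs: C(2,2) = 1. Edges among them: none → e = 0.
Clustering(E) = 0/1.

0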